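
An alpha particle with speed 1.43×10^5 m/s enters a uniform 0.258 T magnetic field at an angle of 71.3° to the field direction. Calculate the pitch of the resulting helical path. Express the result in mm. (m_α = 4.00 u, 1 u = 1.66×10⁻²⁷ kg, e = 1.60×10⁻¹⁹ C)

pitch ≈ 23.2 mm

The velocity component along B is v∥ = v cos71.3° = 4.58×10^4 m/s.
The cyclotron period T = 2πm/(qB) = 5.05×10^-7 s is set by m, q, B alone.
Pitch = v∥·T = (4.58×10^4)(5.05×10^-7) = 0.0232 m.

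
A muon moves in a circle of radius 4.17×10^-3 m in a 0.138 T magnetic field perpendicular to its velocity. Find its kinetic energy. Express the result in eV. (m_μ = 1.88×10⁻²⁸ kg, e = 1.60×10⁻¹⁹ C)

K ≈ 141 eV

v = qBr/m = (1×1.60×10^-19)(0.138)(4.17×10^-3) / (1.88×10^-28) = 4.90×10^5 m/s.
K = ½mv² = 0.5·(1.88×10^-28)·(4.90×10^5)² = 2.25×10^-17 J = 141 eV.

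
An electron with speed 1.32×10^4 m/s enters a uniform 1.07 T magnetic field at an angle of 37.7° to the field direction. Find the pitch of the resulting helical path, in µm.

pitch ≈ 0.349 µm

The velocity component along B is v∥ = v cos37.7° = 1.04×10^4 m/s.
The cyclotron period T = 2πm/(qB) = 3.34×10^-11 s is set by m, q, B alone.
Pitch = v∥·T = (1.04×10^4)(3.34×10^-11) = 3.49×10^-7 m.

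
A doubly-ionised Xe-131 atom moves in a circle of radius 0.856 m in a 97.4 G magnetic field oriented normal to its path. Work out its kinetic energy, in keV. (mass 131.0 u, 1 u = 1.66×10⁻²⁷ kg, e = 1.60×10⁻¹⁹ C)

K ≈ 0.102 keV

v = qBr/m = (2×1.60×10^-19)(9.74×10^-3)(0.856) / (2.17×10^-25) = 1.23×10^4 m/s.
K = ½mv² = 0.5·(2.17×10^-25)·(1.23×10^4)² = 1.64×10^-17 J = 0.102 keV.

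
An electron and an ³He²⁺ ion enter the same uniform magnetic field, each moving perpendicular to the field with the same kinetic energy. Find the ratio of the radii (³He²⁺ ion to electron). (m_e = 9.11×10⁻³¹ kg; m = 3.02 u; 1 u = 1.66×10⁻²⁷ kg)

r = √(2mK)/(qB) ⇒ at equal K, r ∝ √m/q.
r_{³He²⁺ ion}/r_{electron} = 37.1.

ratio ≈ 37.1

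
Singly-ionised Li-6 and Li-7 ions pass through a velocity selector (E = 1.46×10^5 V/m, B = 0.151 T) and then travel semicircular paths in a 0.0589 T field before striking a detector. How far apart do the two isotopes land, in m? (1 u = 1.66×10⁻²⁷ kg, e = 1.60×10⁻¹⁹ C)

Both emerge at v = E/B₁ = 9.67×10^5 m/s.
r = mv/(qB₂), so r₁ = 1.022 m and r₂ = 1.192 m, giving Δr = 0.170 m.
After a semicircle each ion lands a diameter 2r from the entry slit, so the separation is 2Δr = 0.341 m.

Δd ≈ 0.341 m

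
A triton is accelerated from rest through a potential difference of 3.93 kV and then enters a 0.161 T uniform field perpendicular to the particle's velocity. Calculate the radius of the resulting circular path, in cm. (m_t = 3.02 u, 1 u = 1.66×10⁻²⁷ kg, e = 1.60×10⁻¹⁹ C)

r ≈ 9.75 cm

The kinetic energy gained is K = qV = (1×1.60×10^-19)(3930) = 6.29×10^-16 J.
v = √(2K/m) = 5.01×10^5 m/s.
r = mv/(qB) = (5.01×10^-27)(5.01×10^5) / [(1×1.60×10^-19)(0.161)] = 0.0975 m.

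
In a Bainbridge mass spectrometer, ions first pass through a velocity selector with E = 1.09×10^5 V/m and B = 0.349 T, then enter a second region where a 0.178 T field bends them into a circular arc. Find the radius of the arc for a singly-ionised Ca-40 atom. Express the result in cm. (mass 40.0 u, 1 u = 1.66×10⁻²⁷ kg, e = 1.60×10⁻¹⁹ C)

The selector passes v = E/B = 1.09×10^5/0.349 = 3.12×10^5 m/s.
In the deflection region, r = mv/(qB₂) = (6.64×10^-26)(3.12×10^5) / [(1×1.60×10^-19)(0.178)] = 0.728 m.

r ≈ 72.8 cm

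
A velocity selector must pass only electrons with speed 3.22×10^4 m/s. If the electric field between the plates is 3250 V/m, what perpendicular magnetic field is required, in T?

B ≈ 0.101 T

qE = qvB ⇒ B = E/v = (3250) / (3.22×10^4) = 0.101 T.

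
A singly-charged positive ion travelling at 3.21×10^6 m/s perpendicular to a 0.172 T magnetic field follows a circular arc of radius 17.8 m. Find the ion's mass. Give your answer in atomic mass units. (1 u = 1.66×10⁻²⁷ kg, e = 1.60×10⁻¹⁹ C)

m ≈ 91.9 u

qvB = mv²/r ⇒ m = qBr/v.
m = (1×1.60×10^-19)(0.172)(17.8) / (3.21×10^6) = 1.53×10^-25 kg = 91.9 u.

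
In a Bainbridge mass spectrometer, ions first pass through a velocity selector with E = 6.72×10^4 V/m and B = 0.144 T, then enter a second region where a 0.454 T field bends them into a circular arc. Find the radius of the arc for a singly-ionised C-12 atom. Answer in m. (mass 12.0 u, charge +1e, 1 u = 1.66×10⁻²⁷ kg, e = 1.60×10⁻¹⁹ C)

r ≈ 0.128 m

The selector passes v = E/B = 6.72×10^4/0.144 = 4.67×10^5 m/s.
In the deflection region, r = mv/(qB₂) = (1.99×10^-26)(4.67×10^5) / [(1×1.60×10^-19)(0.454)] = 0.128 m.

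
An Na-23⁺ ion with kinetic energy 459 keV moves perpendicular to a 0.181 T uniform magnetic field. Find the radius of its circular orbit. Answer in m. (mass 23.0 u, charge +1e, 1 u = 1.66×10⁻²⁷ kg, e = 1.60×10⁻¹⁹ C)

Convert the energy: K = 459 keV = 7.34×10^-14 J.
v = √(2K/m) = √(2·7.34×10^-14/3.82×10^-26) = 1.96×10^6 m/s.
r = mv/(qB) = (3.82×10^-26)(1.96×10^6) / [(1×1.60×10^-19)(0.181)] = 2.59 m.

r ≈ 2.59 m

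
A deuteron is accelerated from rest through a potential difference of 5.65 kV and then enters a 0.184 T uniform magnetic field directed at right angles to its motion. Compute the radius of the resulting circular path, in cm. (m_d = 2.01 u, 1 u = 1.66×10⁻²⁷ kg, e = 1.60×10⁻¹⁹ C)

The kinetic energy gained is K = qV = (1×1.60×10^-19)(5650) = 9.04×10^-16 J.
v = √(2K/m) = 7.36×10^5 m/s.
r = mv/(qB) = (3.34×10^-27)(7.36×10^5) / [(1×1.60×10^-19)(0.184)] = 0.0834 m.

r ≈ 8.34 cm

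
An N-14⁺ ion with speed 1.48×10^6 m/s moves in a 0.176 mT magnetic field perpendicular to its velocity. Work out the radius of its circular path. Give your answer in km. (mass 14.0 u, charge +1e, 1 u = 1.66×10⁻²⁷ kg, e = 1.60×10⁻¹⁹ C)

r ≈ 1.22 km

The magnetic force provides the centripetal force: qvB = mv²/r, so r = mv/(qB).
r = (2.32×10^-26 kg)(1.48×10^6 m/s) / [(1×1.60×10^-19 C)(1.76×10^-4 T)] = 1220 m.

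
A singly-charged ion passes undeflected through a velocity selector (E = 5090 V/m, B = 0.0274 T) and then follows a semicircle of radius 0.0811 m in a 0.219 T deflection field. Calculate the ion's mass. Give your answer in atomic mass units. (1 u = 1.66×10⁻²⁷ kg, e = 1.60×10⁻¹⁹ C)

m ≈ 9.22 u

v = E/B₁ = 1.86×10^5 m/s.
From r = mv/(qB₂), m = qB₂r/v = (1×1.60×10^-19)(0.219)(0.0811) / (1.86×10^5) = 1.53×10^-26 kg.
In atomic mass units: m = 1.53×10^-26 / 1.66×10^-27 = 9.22 u.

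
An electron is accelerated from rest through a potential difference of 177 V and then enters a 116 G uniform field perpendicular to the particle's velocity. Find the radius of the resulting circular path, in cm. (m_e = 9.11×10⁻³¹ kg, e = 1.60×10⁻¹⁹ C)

The kinetic energy gained is K = qV = (1×1.60×10^-19)(177) = 2.83×10^-17 J.
v = √(2K/m) = 7.89×10^6 m/s.
r = mv/(qB) = (9.11×10^-31)(7.89×10^6) / [(1×1.60×10^-19)(0.0116)] = 3.87×10^-3 m.

r ≈ 0.387 cm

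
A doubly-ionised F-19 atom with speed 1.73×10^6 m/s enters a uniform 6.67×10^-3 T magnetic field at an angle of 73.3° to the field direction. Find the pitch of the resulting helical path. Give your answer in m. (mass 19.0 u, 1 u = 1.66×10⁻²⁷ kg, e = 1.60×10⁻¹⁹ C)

The velocity component along B is v∥ = v cos73.3° = 4.97×10^5 m/s.
The cyclotron period T = 2πm/(qB) = 9.28×10^-5 s is set by m, q, B alone.
Pitch = v∥·T = (4.97×10^5)(9.28×10^-5) = 46.2 m.

pitch ≈ 46.2 m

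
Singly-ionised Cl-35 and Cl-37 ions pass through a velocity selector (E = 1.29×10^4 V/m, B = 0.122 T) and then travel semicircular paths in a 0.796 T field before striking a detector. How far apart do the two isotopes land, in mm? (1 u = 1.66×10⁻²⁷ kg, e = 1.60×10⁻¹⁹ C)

Both emerge at v = E/B₁ = 1.06×10^5 m/s.
r = mv/(qB₂), so r₁ = 0.04824 m and r₂ = 0.05099 m, giving Δr = 2.76×10^-3 m.
After a semicircle each ion lands a diameter 2r from the entry slit, so the separation is 2Δr = 5.51×10^-3 m.

Δd ≈ 5.51 mm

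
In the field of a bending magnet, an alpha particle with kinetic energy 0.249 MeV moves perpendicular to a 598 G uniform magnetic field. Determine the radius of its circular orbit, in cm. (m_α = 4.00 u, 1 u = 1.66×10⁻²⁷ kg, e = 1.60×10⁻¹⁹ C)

r ≈ 120 cm

Convert the energy: K = 0.249 MeV = 3.98×10^-14 J.
v = √(2K/m) = √(2·3.98×10^-14/6.64×10^-27) = 3.46×10^6 m/s.
r = mv/(qB) = (6.64×10^-27)(3.46×10^6) / [(2×1.60×10^-19)(0.0598)] = 1.20 m.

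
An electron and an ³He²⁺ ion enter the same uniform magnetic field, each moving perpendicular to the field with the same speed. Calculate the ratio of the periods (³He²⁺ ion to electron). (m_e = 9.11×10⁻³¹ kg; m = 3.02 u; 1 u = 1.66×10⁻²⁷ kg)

ratio ≈ 2750

T = 2πm/(qB) is independent of speed, so T₂/T₁ = (m₂/q₂)/(m₁/q₁).
T_{³He²⁺ ion}/T_{electron} = (5.01×10^-27/2e) / (9.11×10^-31/1e) = 2750.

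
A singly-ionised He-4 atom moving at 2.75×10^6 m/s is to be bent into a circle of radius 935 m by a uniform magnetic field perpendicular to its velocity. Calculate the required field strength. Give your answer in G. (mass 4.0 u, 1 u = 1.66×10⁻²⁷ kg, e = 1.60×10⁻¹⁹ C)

qvB = mv²/r gives B = mv/(qr).
B = (6.64×10^-27)(2.75×10^6) / [(1×1.60×10^-19)(935)] = 1.22×10^-4 T.

B ≈ 1.22 G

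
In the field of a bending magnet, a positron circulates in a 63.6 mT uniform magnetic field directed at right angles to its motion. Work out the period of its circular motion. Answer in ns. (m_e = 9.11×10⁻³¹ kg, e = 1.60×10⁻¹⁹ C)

The cyclotron period is independent of speed: T = 2πm/(qB).
T = 2π(9.11×10^-31) / [(1×1.60×10^-19)(0.0636)] = 5.62×10^-10 s.

T ≈ 0.562 ns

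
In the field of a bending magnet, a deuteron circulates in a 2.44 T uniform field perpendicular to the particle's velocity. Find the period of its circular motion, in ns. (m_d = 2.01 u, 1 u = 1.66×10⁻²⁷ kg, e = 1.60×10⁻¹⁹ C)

T ≈ 53.7 ns

The cyclotron period is independent of speed: T = 2πm/(qB).
T = 2π(3.34×10^-27) / [(1×1.60×10^-19)(2.44)] = 5.37×10^-8 s.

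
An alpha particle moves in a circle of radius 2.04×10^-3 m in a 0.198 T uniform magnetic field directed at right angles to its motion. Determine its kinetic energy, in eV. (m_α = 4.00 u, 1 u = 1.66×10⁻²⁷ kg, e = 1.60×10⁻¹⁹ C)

v = qBr/m = (2×1.60×10^-19)(0.198)(2.04×10^-3) / (6.64×10^-27) = 1.95×10^4 m/s.
K = ½mv² = 0.5·(6.64×10^-27)·(1.95×10^4)² = 1.26×10^-18 J = 7.86 eV.

K ≈ 7.86 eV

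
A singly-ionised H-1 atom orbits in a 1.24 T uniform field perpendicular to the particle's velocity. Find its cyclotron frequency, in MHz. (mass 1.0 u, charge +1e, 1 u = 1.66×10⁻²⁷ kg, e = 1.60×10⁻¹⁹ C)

f ≈ 19.0 MHz

f = qB/(2πm) = (1×1.60×10^-19)(1.24) / [2π(1.66×10^-27)] = 1.90×10^7 Hz.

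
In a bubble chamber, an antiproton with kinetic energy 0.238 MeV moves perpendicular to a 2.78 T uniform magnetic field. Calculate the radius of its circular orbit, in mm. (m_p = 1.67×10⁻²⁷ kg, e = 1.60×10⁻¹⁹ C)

r ≈ 25.4 mm

Convert the energy: K = 0.238 MeV = 3.81×10^-14 J.
v = √(2K/m) = √(2·3.81×10^-14/1.67×10^-27) = 6.75×10^6 m/s.
r = mv/(qB) = (1.67×10^-27)(6.75×10^6) / [(1×1.60×10^-19)(2.78)] = 0.0254 m.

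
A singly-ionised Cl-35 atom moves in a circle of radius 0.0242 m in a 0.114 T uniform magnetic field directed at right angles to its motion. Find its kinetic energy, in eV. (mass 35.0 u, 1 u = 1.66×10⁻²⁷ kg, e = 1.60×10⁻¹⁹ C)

K ≈ 10.5 eV

v = qBr/m = (1×1.60×10^-19)(0.114)(0.0242) / (5.81×10^-26) = 7600 m/s.
K = ½mv² = 0.5·(5.81×10^-26)·(7600)² = 1.68×10^-18 J = 10.5 eV.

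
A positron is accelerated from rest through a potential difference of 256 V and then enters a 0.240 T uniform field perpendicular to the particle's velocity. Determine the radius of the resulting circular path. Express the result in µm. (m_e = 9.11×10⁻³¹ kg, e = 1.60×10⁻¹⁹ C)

r ≈ 225 µm

The kinetic energy gained is K = qV = (1×1.60×10^-19)(256) = 4.10×10^-17 J.
v = √(2K/m) = 9.48×10^6 m/s.
r = mv/(qB) = (9.11×10^-31)(9.48×10^6) / [(1×1.60×10^-19)(0.240)] = 2.25×10^-4 m.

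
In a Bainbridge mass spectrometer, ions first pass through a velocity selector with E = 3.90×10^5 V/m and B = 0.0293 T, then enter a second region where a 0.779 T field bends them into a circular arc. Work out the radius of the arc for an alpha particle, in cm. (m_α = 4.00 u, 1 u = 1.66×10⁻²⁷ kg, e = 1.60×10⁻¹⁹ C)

r ≈ 35.5 cm

The selector passes v = E/B = 3.90×10^5/0.0293 = 1.33×10^7 m/s.
In the deflection region, r = mv/(qB₂) = (6.64×10^-27)(1.33×10^7) / [(2×1.60×10^-19)(0.779)] = 0.355 m.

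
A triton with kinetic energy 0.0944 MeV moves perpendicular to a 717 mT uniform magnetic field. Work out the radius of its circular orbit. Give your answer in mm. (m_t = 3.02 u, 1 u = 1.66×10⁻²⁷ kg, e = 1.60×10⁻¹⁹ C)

Convert the energy: K = 0.0944 MeV = 1.51×10^-14 J.
v = √(2K/m) = √(2·1.51×10^-14/5.01×10^-27) = 2.45×10^6 m/s.
r = mv/(qB) = (5.01×10^-27)(2.45×10^6) / [(1×1.60×10^-19)(0.717)] = 0.107 m.

r ≈ 107 mm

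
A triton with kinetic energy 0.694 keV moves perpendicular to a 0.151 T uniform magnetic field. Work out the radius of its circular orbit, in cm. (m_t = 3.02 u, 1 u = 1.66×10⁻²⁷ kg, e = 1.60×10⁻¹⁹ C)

Convert the energy: K = 0.694 keV = 1.11×10^-16 J.
v = √(2K/m) = √(2·1.11×10^-16/5.01×10^-27) = 2.10×10^5 m/s.
r = mv/(qB) = (5.01×10^-27)(2.10×10^5) / [(1×1.60×10^-19)(0.151)] = 0.0437 m.

r ≈ 4.37 cm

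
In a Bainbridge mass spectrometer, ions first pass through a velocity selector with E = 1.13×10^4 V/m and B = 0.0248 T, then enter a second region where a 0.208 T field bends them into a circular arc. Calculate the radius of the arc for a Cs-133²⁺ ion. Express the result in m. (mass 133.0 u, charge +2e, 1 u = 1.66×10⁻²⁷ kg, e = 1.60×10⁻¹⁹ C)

The selector passes v = E/B = 1.13×10^4/0.0248 = 4.56×10^5 m/s.
In the deflection region, r = mv/(qB₂) = (2.21×10^-25)(4.56×10^5) / [(2×1.60×10^-19)(0.208)] = 1.51 m.

r ≈ 1.51 m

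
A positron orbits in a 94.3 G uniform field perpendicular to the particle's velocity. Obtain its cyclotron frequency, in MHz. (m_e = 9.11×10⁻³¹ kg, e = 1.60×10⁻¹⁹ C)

f = qB/(2πm) = (1×1.60×10^-19)(9.43×10^-3) / [2π(9.11×10^-31)] = 2.64×10^8 Hz.

f ≈ 264 MHz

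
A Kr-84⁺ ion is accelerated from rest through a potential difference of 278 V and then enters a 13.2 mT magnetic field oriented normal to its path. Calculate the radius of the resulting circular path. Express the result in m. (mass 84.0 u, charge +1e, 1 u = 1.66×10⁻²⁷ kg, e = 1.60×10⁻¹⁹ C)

The kinetic energy gained is K = qV = (1×1.60×10^-19)(278) = 4.45×10^-17 J.
v = √(2K/m) = 2.53×10^4 m/s.
r = mv/(qB) = (1.39×10^-25)(2.53×10^4) / [(1×1.60×10^-19)(0.0132)] = 1.67 m.

r ≈ 1.67 m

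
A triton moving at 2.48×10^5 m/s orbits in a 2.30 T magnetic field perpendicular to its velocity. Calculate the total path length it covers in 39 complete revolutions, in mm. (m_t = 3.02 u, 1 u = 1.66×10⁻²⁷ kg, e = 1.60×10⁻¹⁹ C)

r = mv/(qB) = 3.38×10^-3 m, so one revolution covers 2πr = 0.0212 m.
In 39 revolutions: L = 39·2πr = 0.828 m.

L ≈ 828 mm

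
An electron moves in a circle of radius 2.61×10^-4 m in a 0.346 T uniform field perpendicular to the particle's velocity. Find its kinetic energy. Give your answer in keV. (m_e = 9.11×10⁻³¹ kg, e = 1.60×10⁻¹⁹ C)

K ≈ 0.716 keV

v = qBr/m = (1×1.60×10^-19)(0.346)(2.61×10^-4) / (9.11×10^-31) = 1.59×10^7 m/s.
K = ½mv² = 0.5·(9.11×10^-31)·(1.59×10^7)² = 1.15×10^-16 J = 0.716 keV.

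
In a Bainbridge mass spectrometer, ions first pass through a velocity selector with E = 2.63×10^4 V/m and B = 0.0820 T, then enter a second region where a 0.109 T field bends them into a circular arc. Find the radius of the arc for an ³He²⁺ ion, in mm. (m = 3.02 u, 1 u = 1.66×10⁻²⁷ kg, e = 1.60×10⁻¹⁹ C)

r ≈ 46.1 mm

The selector passes v = E/B = 2.63×10^4/0.0820 = 3.21×10^5 m/s.
In the deflection region, r = mv/(qB₂) = (5.01×10^-27)(3.21×10^5) / [(2×1.60×10^-19)(0.109)] = 0.0461 m.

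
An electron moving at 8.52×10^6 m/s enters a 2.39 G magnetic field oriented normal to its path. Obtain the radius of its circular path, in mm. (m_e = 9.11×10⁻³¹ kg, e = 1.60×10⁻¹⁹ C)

The magnetic force provides the centripetal force: qvB = mv²/r, so r = mv/(qB).
r = (9.11×10^-31 kg)(8.52×10^6 m/s) / [(1×1.60×10^-19 C)(2.39×10^-4 T)] = 0.203 m.

r ≈ 203 mm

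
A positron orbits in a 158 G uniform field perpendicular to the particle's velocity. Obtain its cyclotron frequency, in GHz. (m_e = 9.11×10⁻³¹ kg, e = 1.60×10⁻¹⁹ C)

f ≈ 0.442 GHz

f = qB/(2πm) = (1×1.60×10^-19)(0.0158) / [2π(9.11×10^-31)] = 4.42×10^8 Hz.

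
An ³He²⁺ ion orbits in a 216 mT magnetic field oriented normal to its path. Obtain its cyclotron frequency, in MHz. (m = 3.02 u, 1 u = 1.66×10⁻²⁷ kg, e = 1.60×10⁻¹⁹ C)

f ≈ 2.19 MHz

f = qB/(2πm) = (2×1.60×10^-19)(0.216) / [2π(5.01×10^-27)] = 2.19×10^6 Hz.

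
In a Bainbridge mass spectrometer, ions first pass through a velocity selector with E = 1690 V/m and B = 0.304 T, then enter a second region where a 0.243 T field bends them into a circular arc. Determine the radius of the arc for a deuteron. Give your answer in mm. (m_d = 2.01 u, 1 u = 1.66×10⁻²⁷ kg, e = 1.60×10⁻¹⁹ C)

r ≈ 0.477 mm

The selector passes v = E/B = 1690/0.304 = 5560 m/s.
In the deflection region, r = mv/(qB₂) = (3.34×10^-27)(5560) / [(1×1.60×10^-19)(0.243)] = 4.77×10^-4 m.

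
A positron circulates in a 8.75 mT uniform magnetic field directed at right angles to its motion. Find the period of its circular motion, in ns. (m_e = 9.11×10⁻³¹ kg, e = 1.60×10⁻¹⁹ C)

T ≈ 4.09 ns

The cyclotron period is independent of speed: T = 2πm/(qB).
T = 2π(9.11×10^-31) / [(1×1.60×10^-19)(8.75×10^-3)] = 4.09×10^-9 s.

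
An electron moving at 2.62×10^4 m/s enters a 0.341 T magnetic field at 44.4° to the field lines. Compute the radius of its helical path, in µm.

r ≈ 0.306 µm

Only the perpendicular component v⊥ = v sin44.4° = 1.83×10^4 m/s is bent by the field.
r = m v⊥ /(qB) = (9.11×10^-31)(1.83×10^4) / [(1×1.60×10^-19)(0.341)] = 3.06×10^-7 m.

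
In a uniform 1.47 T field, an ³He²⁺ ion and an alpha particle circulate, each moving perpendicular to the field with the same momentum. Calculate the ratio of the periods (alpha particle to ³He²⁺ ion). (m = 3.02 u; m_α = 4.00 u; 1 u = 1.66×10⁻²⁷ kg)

ratio ≈ 1.32

T = 2πm/(qB) is independent of speed, so T₂/T₁ = (m₂/q₂)/(m₁/q₁).
T_{alpha particle}/T_{³He²⁺ ion} = (6.64×10^-27/2e) / (5.01×10^-27/2e) = 1.32.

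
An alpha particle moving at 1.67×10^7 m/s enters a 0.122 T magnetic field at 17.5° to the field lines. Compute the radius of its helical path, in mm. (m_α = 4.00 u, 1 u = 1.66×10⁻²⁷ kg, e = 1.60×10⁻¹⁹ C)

r ≈ 854 mm

Only the perpendicular component v⊥ = v sin17.5° = 5.02×10^6 m/s is bent by the field.
r = m v⊥ /(qB) = (6.64×10^-27)(5.02×10^6) / [(2×1.60×10^-19)(0.122)] = 0.854 m.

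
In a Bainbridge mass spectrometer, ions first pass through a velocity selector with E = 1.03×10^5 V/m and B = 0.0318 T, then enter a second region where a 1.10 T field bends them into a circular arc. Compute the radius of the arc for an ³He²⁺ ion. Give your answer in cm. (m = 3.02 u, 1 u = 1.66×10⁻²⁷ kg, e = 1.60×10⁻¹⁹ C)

r ≈ 4.61 cm

The selector passes v = E/B = 1.03×10^5/0.0318 = 3.24×10^6 m/s.
In the deflection region, r = mv/(qB₂) = (5.01×10^-27)(3.24×10^6) / [(2×1.60×10^-19)(1.10)] = 0.0461 m.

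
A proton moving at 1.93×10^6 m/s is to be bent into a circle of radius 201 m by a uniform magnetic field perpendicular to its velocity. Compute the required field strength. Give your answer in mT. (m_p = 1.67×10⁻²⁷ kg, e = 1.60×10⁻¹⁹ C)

qvB = mv²/r gives B = mv/(qr).
B = (1.67×10^-27)(1.93×10^6) / [(1×1.60×10^-19)(201)] = 1.00×10^-4 T.

B ≈ 0.100 mT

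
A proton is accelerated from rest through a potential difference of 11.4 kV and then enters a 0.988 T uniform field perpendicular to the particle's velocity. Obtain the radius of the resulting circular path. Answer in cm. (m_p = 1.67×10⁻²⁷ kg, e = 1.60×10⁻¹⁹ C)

The kinetic energy gained is K = qV = (1×1.60×10^-19)(1.14×10^4) = 1.82×10^-15 J.
v = √(2K/m) = 1.48×10^6 m/s.
r = mv/(qB) = (1.67×10^-27)(1.48×10^6) / [(1×1.60×10^-19)(0.988)] = 0.0156 m.

r ≈ 1.56 cm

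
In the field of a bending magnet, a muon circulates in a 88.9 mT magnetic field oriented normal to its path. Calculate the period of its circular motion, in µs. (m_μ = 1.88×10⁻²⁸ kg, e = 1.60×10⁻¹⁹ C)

T ≈ 0.0830 µs

The cyclotron period is independent of speed: T = 2πm/(qB).
T = 2π(1.88×10^-28) / [(1×1.60×10^-19)(0.0889)] = 8.30×10^-8 s.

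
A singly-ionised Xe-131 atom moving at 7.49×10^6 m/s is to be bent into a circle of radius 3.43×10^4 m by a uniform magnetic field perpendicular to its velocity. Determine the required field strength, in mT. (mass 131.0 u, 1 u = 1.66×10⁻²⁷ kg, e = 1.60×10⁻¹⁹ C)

B ≈ 0.297 mT

qvB = mv²/r gives B = mv/(qr).
B = (2.17×10^-25)(7.49×10^6) / [(1×1.60×10^-19)(3.43×10^4)] = 2.97×10^-4 T.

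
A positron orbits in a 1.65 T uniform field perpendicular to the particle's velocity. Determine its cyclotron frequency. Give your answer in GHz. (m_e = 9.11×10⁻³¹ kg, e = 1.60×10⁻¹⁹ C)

f ≈ 46.1 GHz

f = qB/(2πm) = (1×1.60×10^-19)(1.65) / [2π(9.11×10^-31)] = 4.61×10^10 Hz.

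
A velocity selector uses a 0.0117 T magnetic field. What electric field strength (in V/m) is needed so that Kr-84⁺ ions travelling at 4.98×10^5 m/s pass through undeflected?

E ≈ 5830 V/m

qE = qvB ⇒ E = vB = (4.98×10^5)(0.0117) = 5830 V/m.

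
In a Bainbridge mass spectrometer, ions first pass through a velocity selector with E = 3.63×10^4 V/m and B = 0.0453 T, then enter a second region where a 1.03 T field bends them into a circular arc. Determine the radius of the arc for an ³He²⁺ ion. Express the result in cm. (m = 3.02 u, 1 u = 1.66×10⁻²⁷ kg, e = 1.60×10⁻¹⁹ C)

The selector passes v = E/B = 3.63×10^4/0.0453 = 8.01×10^5 m/s.
In the deflection region, r = mv/(qB₂) = (5.01×10^-27)(8.01×10^5) / [(2×1.60×10^-19)(1.03)] = 0.0122 m.

r ≈ 1.22 cm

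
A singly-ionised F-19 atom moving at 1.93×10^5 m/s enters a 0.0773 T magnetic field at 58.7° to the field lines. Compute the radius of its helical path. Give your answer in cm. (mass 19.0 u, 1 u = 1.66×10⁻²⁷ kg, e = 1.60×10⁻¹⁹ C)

r ≈ 42.1 cm

Only the perpendicular component v⊥ = v sin58.7° = 1.65×10^5 m/s is bent by the field.
r = m v⊥ /(qB) = (3.15×10^-26)(1.65×10^5) / [(1×1.60×10^-19)(0.0773)] = 0.421 m.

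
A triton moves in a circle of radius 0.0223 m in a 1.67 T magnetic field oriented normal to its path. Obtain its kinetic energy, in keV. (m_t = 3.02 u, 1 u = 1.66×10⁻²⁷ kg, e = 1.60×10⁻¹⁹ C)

K ≈ 22.1 keV

v = qBr/m = (1×1.60×10^-19)(1.67)(0.0223) / (5.01×10^-27) = 1.19×10^6 m/s.
K = ½mv² = 0.5·(5.01×10^-27)·(1.19×10^6)² = 3.54×10^-15 J = 22.1 keV.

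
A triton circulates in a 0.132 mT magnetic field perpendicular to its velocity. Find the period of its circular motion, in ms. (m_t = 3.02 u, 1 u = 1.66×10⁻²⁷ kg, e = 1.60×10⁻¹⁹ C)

The cyclotron period is independent of speed: T = 2πm/(qB).
T = 2π(5.01×10^-27) / [(1×1.60×10^-19)(1.32×10^-4)] = 1.49×10^-3 s.

T ≈ 1.49 ms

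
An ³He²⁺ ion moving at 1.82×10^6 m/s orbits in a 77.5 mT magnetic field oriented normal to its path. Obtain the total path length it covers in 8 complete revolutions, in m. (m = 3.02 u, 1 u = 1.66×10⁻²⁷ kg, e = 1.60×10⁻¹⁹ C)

L ≈ 18.5 m

r = mv/(qB) = 0.368 m, so one revolution covers 2πr = 2.31 m.
In 8 revolutions: L = 8·2πr = 18.5 m.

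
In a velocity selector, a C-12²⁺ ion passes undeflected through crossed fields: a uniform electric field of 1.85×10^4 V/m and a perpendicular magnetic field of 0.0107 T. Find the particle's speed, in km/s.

v ≈ 1730 km/s

For zero net force, qE = qvB, so v = E/B.
v = (1.85×10^4) / (0.0107) = 1.73×10^6 m/s.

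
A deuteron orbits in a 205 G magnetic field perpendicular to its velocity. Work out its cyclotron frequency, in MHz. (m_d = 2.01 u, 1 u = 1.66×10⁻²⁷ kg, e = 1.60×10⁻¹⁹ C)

f ≈ 0.156 MHz

f = qB/(2πm) = (1×1.60×10^-19)(0.0205) / [2π(3.34×10^-27)] = 1.56×10^5 Hz.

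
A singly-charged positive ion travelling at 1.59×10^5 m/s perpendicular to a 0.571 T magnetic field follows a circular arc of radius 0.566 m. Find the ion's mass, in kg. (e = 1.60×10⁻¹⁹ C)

m ≈ 3.25×10^-25 kg

qvB = mv²/r ⇒ m = qBr/v.
m = (1×1.60×10^-19)(0.571)(0.566) / (1.59×10^5) = 3.25×10^-25 kg.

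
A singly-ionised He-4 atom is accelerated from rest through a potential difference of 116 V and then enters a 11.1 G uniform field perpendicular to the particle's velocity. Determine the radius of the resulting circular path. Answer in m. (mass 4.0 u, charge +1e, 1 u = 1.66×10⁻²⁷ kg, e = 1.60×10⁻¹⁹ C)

The kinetic energy gained is K = qV = (1×1.60×10^-19)(116) = 1.86×10^-17 J.
v = √(2K/m) = 7.48×10^4 m/s.
r = mv/(qB) = (6.64×10^-27)(7.48×10^4) / [(1×1.60×10^-19)(1.11×10^-3)] = 2.80 m.

r ≈ 2.80 m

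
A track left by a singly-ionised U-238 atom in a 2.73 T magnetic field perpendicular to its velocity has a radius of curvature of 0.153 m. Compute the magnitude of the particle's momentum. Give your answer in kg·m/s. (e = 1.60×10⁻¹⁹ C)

p ≈ 6.68×10^-20 kg·m/s

Since qvB = mv²/r, the momentum p = mv = qBr.
p = (1×1.60×10^-19)(2.73)(0.153) = 6.68×10^-20 kg·m/s.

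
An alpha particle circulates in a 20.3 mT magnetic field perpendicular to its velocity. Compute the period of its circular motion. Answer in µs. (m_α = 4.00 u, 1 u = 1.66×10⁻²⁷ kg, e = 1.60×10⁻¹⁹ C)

The cyclotron period is independent of speed: T = 2πm/(qB).
T = 2π(6.64×10^-27) / [(2×1.60×10^-19)(0.0203)] = 6.42×10^-6 s.

T ≈ 6.42 µs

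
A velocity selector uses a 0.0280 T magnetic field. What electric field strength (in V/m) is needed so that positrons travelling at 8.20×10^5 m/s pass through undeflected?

qE = qvB ⇒ E = vB = (8.20×10^5)(0.0280) = 2.30×10^4 V/m.

E ≈ 2.30×10^4 V/m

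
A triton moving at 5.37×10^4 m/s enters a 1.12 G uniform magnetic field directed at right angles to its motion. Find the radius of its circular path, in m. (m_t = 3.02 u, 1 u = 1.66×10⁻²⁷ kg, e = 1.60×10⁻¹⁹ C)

r ≈ 15.0 m

The magnetic force provides the centripetal force: qvB = mv²/r, so r = mv/(qB).
r = (5.01×10^-27 kg)(5.37×10^4 m/s) / [(1×1.60×10^-19 C)(1.12×10^-4 T)] = 15.0 m.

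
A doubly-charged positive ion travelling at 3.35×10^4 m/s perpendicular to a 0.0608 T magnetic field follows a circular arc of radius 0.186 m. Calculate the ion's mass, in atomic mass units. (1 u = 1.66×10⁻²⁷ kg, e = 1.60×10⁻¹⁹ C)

m ≈ 65.1 u

qvB = mv²/r ⇒ m = qBr/v.
m = (2×1.60×10^-19)(0.0608)(0.186) / (3.35×10^4) = 1.08×10^-25 kg = 65.1 u.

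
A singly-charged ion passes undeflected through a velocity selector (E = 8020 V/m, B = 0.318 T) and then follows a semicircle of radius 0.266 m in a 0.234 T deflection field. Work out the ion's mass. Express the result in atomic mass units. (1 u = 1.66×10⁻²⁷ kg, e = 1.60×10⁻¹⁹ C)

v = E/B₁ = 2.52×10^4 m/s.
From r = mv/(qB₂), m = qB₂r/v = (1×1.60×10^-19)(0.234)(0.266) / (2.52×10^4) = 3.95×10^-25 kg.
In atomic mass units: m = 3.95×10^-25 / 1.66×10^-27 = 238 u.

m ≈ 238 u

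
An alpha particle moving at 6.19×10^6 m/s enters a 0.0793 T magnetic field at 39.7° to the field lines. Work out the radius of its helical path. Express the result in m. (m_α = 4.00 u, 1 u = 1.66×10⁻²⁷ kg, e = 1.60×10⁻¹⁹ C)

r ≈ 1.03 m

Only the perpendicular component v⊥ = v sin39.7° = 3.95×10^6 m/s is bent by the field.
r = m v⊥ /(qB) = (6.64×10^-27)(3.95×10^6) / [(2×1.60×10^-19)(0.0793)] = 1.03 m.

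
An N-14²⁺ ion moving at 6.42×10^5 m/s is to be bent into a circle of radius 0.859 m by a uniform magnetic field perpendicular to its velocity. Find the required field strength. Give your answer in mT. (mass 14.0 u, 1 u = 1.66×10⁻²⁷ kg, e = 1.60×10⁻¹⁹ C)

B ≈ 54.3 mT

qvB = mv²/r gives B = mv/(qr).
B = (2.32×10^-26)(6.42×10^5) / [(2×1.60×10^-19)(0.859)] = 0.0543 T.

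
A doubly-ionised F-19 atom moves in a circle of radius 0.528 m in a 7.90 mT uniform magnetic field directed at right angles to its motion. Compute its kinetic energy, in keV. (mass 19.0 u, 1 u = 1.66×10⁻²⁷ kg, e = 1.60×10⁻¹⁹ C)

K ≈ 0.177 keV

v = qBr/m = (2×1.60×10^-19)(7.90×10^-3)(0.528) / (3.15×10^-26) = 4.23×10^4 m/s.
K = ½mv² = 0.5·(3.15×10^-26)·(4.23×10^4)² = 2.82×10^-17 J = 0.177 keV.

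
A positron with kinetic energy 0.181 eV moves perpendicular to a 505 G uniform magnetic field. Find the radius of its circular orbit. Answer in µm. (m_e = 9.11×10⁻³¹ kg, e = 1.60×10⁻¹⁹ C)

Convert the energy: K = 0.181 eV = 2.90×10^-20 J.
v = √(2K/m) = √(2·2.90×10^-20/9.11×10^-31) = 2.52×10^5 m/s.
r = mv/(qB) = (9.11×10^-31)(2.52×10^5) / [(1×1.60×10^-19)(0.0505)] = 2.84×10^-5 m.

r ≈ 28.4 µm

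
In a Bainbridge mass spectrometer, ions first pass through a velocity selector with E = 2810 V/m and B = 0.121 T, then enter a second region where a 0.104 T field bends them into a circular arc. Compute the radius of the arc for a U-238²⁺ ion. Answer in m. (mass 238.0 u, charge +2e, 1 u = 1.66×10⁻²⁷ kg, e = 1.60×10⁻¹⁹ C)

The selector passes v = E/B = 2810/0.121 = 2.32×10^4 m/s.
In the deflection region, r = mv/(qB₂) = (3.95×10^-25)(2.32×10^4) / [(2×1.60×10^-19)(0.104)] = 0.276 m.

r ≈ 0.276 m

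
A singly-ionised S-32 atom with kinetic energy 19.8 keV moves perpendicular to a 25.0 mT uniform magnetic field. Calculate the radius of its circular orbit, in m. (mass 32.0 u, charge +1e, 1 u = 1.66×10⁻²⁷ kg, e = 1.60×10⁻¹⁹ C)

r ≈ 4.59 m

Convert the energy: K = 19.8 keV = 3.17×10^-15 J.
v = √(2K/m) = √(2·3.17×10^-15/5.31×10^-26) = 3.45×10^5 m/s.
r = mv/(qB) = (5.31×10^-26)(3.45×10^5) / [(1×1.60×10^-19)(0.0250)] = 4.59 m.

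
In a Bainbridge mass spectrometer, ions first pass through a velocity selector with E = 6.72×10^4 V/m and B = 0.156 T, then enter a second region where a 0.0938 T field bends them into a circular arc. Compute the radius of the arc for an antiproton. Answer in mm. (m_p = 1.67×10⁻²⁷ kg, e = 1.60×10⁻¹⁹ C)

r ≈ 47.9 mm

The selector passes v = E/B = 6.72×10^4/0.156 = 4.31×10^5 m/s.
In the deflection region, r = mv/(qB₂) = (1.67×10^-27)(4.31×10^5) / [(1×1.60×10^-19)(0.0938)] = 0.0479 m.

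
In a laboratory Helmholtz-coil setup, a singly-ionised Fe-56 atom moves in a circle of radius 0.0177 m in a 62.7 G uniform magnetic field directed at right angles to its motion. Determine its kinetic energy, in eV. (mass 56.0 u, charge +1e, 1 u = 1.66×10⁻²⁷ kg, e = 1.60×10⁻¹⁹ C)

K ≈ 0.0106 eV

v = qBr/m = (1×1.60×10^-19)(6.27×10^-3)(0.0177) / (9.30×10^-26) = 191 m/s.
K = ½mv² = 0.5·(9.30×10^-26)·(191)² = 1.70×10^-21 J = 0.0106 eV.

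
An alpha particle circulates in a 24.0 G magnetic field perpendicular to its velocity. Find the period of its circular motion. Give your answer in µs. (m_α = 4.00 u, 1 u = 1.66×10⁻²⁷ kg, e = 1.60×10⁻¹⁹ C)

T ≈ 54.3 µs

The cyclotron period is independent of speed: T = 2πm/(qB).
T = 2π(6.64×10^-27) / [(2×1.60×10^-19)(2.40×10^-3)] = 5.43×10^-5 s.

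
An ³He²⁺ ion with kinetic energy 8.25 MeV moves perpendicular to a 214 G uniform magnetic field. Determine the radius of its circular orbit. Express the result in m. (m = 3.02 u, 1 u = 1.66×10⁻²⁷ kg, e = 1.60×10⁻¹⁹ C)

r ≈ 16.8 m

Convert the energy: K = 8.25 MeV = 1.32×10^-12 J.
v = √(2K/m) = √(2·1.32×10^-12/5.01×10^-27) = 2.29×10^7 m/s.
r = mv/(qB) = (5.01×10^-27)(2.29×10^7) / [(2×1.60×10^-19)(0.0214)] = 16.8 m.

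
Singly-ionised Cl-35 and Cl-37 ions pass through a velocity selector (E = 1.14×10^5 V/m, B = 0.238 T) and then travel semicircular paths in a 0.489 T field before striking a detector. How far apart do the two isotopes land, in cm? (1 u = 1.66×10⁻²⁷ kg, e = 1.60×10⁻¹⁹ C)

Both emerge at v = E/B₁ = 4.79×10^5 m/s.
r = mv/(qB₂), so r₁ = 0.3557 m and r₂ = 0.3760 m, giving Δr = 0.0203 m.
After a semicircle each ion lands a diameter 2r from the entry slit, so the separation is 2Δr = 0.0407 m.

Δd ≈ 4.07 cm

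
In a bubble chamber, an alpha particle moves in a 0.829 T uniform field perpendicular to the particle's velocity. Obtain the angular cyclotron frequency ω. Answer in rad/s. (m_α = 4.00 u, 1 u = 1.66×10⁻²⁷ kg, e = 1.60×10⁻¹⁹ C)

ω ≈ 4.00×10^7 rad/s

ω = qB/m = (2×1.60×10^-19)(0.829) / (6.64×10^-27) = 4.00×10^7 rad/s.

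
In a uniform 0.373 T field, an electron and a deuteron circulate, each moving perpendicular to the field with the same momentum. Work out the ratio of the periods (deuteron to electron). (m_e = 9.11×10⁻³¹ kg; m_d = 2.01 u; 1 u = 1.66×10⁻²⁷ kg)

ratio ≈ 3660

T = 2πm/(qB) is independent of speed, so T₂/T₁ = (m₂/q₂)/(m₁/q₁).
T_{deuteron}/T_{electron} = (3.34×10^-27/1e) / (9.11×10^-31/1e) = 3660.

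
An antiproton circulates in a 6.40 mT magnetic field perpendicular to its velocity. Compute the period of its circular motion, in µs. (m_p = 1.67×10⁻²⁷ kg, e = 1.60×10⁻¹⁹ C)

T ≈ 10.2 µs

The cyclotron period is independent of speed: T = 2πm/(qB).
T = 2π(1.67×10^-27) / [(1×1.60×10^-19)(6.40×10^-3)] = 1.02×10^-5 s.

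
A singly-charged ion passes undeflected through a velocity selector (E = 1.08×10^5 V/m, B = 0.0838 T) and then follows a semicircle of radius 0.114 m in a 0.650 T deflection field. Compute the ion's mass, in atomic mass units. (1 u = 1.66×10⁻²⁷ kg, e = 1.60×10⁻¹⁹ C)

m ≈ 5.54 u

v = E/B₁ = 1.29×10^6 m/s.
From r = mv/(qB₂), m = qB₂r/v = (1×1.60×10^-19)(0.650)(0.114) / (1.29×10^6) = 9.20×10^-27 kg.
In atomic mass units: m = 9.20×10^-27 / 1.66×10^-27 = 5.54 u.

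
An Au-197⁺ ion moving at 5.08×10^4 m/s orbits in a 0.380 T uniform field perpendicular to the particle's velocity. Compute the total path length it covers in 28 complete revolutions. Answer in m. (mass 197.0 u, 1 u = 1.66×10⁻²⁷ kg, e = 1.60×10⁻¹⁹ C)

r = mv/(qB) = 0.273 m, so one revolution covers 2πr = 1.72 m.
In 28 revolutions: L = 28·2πr = 48.1 m.

L ≈ 48.1 m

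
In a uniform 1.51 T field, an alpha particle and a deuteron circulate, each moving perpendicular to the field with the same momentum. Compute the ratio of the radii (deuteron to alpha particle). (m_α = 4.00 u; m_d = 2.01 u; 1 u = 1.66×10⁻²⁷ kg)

r = p/(qB) ⇒ at equal p, r ∝ 1/q.
r_{deuteron}/r_{alpha particle} = 2.00.

ratio ≈ 2.00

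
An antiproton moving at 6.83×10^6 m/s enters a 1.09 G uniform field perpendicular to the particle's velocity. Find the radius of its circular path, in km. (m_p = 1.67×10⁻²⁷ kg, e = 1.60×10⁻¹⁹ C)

r ≈ 0.654 km

The magnetic force provides the centripetal force: qvB = mv²/r, so r = mv/(qB).
r = (1.67×10^-27 kg)(6.83×10^6 m/s) / [(1×1.60×10^-19 C)(1.09×10^-4 T)] = 654 m.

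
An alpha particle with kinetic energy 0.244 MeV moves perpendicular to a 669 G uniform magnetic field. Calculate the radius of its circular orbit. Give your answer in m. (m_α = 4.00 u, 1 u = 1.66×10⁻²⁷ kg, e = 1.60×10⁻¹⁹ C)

Convert the energy: K = 0.244 MeV = 3.90×10^-14 J.
v = √(2K/m) = √(2·3.90×10^-14/6.64×10^-27) = 3.43×10^6 m/s.
r = mv/(qB) = (6.64×10^-27)(3.43×10^6) / [(2×1.60×10^-19)(0.0669)] = 1.06 m.

r ≈ 1.06 m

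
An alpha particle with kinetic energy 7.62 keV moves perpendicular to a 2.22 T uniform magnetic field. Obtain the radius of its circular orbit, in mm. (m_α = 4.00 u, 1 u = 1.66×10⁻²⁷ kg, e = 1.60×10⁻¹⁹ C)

Convert the energy: K = 7.62 keV = 1.22×10^-15 J.
v = √(2K/m) = √(2·1.22×10^-15/6.64×10^-27) = 6.06×10^5 m/s.
r = mv/(qB) = (6.64×10^-27)(6.06×10^5) / [(2×1.60×10^-19)(2.22)] = 5.66×10^-3 m.

r ≈ 5.66 mm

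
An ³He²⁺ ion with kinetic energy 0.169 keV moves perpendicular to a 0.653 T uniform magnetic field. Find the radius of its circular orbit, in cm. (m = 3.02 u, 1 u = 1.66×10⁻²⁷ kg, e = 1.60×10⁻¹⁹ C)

r ≈ 0.249 cm

Convert the energy: K = 0.169 keV = 2.70×10^-17 J.
v = √(2K/m) = √(2·2.70×10^-17/5.01×10^-27) = 1.04×10^5 m/s.
r = mv/(qB) = (5.01×10^-27)(1.04×10^5) / [(2×1.60×10^-19)(0.653)] = 2.49×10^-3 m.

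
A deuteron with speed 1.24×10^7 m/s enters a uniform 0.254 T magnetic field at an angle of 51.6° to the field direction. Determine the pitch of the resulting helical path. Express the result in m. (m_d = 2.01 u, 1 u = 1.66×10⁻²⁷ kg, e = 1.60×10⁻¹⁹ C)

pitch ≈ 3.97 m

The velocity component along B is v∥ = v cos51.6° = 7.70×10^6 m/s.
The cyclotron period T = 2πm/(qB) = 5.16×10^-7 s is set by m, q, B alone.
Pitch = v∥·T = (7.70×10^6)(5.16×10^-7) = 3.97 m.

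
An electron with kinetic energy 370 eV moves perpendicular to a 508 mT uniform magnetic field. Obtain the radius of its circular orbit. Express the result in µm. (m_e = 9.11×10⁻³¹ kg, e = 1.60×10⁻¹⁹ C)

Convert the energy: K = 370 eV = 5.92×10^-17 J.
v = √(2K/m) = √(2·5.92×10^-17/9.11×10^-31) = 1.14×10^7 m/s.
r = mv/(qB) = (9.11×10^-31)(1.14×10^7) / [(1×1.60×10^-19)(0.508)] = 1.28×10^-4 m.

r ≈ 128 µm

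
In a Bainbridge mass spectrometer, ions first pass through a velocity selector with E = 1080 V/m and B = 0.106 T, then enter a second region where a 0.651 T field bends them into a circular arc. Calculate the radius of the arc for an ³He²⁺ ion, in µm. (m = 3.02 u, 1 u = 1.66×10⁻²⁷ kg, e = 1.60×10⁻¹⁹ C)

The selector passes v = E/B = 1080/0.106 = 1.02×10^4 m/s.
In the deflection region, r = mv/(qB₂) = (5.01×10^-27)(1.02×10^4) / [(2×1.60×10^-19)(0.651)] = 2.45×10^-4 m.

r ≈ 245 µm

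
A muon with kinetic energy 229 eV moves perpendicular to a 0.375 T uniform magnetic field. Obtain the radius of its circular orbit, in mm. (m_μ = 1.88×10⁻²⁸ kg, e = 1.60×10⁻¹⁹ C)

Convert the energy: K = 229 eV = 3.66×10^-17 J.
v = √(2K/m) = √(2·3.66×10^-17/1.88×10^-28) = 6.24×10^5 m/s.
r = mv/(qB) = (1.88×10^-28)(6.24×10^5) / [(1×1.60×10^-19)(0.375)] = 1.96×10^-3 m.

r ≈ 1.96 mm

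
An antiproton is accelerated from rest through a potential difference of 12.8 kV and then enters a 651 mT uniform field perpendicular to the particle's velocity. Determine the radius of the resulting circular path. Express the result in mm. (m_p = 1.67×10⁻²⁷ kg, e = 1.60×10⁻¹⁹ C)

r ≈ 25.1 mm

The kinetic energy gained is K = qV = (1×1.60×10^-19)(1.28×10^4) = 2.05×10^-15 J.
v = √(2K/m) = 1.57×10^6 m/s.
r = mv/(qB) = (1.67×10^-27)(1.57×10^6) / [(1×1.60×10^-19)(0.651)] = 0.0251 m.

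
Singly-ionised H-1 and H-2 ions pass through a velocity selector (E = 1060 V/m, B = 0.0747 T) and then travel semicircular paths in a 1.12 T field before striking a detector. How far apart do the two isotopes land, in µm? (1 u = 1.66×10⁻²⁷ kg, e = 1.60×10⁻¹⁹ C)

Δd ≈ 263 µm

Both emerge at v = E/B₁ = 1.42×10^4 m/s.
r = mv/(qB₂), so r₁ = 1.31×10^-4 m and r₂ = 2.63×10^-4 m, giving Δr = 1.31×10^-4 m.
After a semicircle each ion lands a diameter 2r from the entry slit, so the separation is 2Δr = 2.63×10^-4 m.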